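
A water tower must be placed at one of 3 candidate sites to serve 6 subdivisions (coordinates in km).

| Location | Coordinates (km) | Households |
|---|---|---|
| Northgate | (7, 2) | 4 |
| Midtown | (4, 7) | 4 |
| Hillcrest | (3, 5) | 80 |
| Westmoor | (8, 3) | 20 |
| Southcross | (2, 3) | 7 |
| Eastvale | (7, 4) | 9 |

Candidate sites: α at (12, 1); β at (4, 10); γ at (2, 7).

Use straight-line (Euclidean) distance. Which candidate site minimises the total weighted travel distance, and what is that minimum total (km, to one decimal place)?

γ, total 439.9 km

Total weighted distance at each candidate:
  α (12, 1): total = 1061.6
  β (4, 10): total = 726.7
  γ (2, 7): total = 439.9
Minimum is at γ with total 439.9 km.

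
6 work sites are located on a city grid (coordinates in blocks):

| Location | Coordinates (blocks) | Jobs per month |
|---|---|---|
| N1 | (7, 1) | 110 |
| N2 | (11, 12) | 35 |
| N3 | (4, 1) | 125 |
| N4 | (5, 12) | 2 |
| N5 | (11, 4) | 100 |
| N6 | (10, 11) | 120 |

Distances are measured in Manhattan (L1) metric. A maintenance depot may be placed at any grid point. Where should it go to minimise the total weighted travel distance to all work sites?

Manhattan distance separates: Σwᵢ(|x−xᵢ|+|y−yᵢ|) = Σwᵢ|x−xᵢ| + Σwᵢ|y−yᵢ|, so x and y are optimised independently as 1-D weighted medians.
Total weight W = 492; half = 246.
x-coordinate, sorted with cumulative weight:
  x=4 (N3, w=125) cum 125
  x=5 (N4, w=2) cum 127
  x=7 (N1, w=110) cum 237
  x=10 (N6, w=120) cum 357  ← median
  x=11 (N2, w=35) cum 392
  x=11 (N5, w=100) cum 492
⇒ x* = 10
y-coordinate, sorted with cumulative weight:
  y=1 (N1, w=110) cum 110
  y=1 (N3, w=125) cum 235
  y=4 (N5, w=100) cum 335  ← median
  y=11 (N6, w=120) cum 455
  y=12 (N2, w=35) cum 490
  y=12 (N4, w=2) cum 492
⇒ y* = 4

(10, 4)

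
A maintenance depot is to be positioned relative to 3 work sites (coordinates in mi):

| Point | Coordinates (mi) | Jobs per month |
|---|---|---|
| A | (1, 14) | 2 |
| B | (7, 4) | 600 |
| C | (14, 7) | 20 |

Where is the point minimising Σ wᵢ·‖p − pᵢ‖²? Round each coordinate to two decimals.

The minimiser of Σwᵢ‖p−pᵢ‖² is the weighted centroid p* = (Σwᵢpᵢ)/(Σwᵢ).
Σwᵢ = 622.
Σwᵢxᵢ = 2·1 + 600·7 + 20·14 = 4482.
Σwᵢyᵢ = 2·14 + 600·4 + 20·7 = 2568.
x* = 4482/622 = 7.21, y* = 2568/622 = 4.13.

(7.21, 4.13)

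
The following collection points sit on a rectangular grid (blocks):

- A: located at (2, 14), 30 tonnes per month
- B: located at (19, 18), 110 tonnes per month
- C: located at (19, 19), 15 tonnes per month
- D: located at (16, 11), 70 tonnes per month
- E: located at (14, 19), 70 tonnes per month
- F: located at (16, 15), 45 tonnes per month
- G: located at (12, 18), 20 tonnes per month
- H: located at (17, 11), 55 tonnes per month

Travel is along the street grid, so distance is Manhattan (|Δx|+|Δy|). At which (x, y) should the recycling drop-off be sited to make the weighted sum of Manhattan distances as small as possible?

Manhattan distance separates: Σwᵢ(|x−xᵢ|+|y−yᵢ|) = Σwᵢ|x−xᵢ| + Σwᵢ|y−yᵢ|, so x and y are optimised independently as 1-D weighted medians.
Total weight W = 415; half = 207.5.
x-coordinate, sorted with cumulative weight:
  x=2 (A, w=30) cum 30
  x=12 (G, w=20) cum 50
  x=14 (E, w=70) cum 120
  x=16 (D, w=70) cum 190
  x=16 (F, w=45) cum 235  ← median
  x=17 (H, w=55) cum 290
  x=19 (B, w=110) cum 400
  x=19 (C, w=15) cum 415
⇒ x* = 16
y-coordinate, sorted with cumulative weight:
  y=11 (D, w=70) cum 70
  y=11 (H, w=55) cum 125
  y=14 (A, w=30) cum 155
  y=15 (F, w=45) cum 200
  y=18 (B, w=110) cum 310  ← median
  y=18 (G, w=20) cum 330
  y=19 (C, w=15) cum 345
  y=19 (E, w=70) cum 415
⇒ y* = 18

(16, 18)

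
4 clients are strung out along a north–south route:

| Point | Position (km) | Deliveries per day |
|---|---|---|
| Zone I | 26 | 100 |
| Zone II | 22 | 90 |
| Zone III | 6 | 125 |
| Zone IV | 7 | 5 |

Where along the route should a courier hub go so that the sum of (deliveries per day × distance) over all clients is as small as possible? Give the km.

For a sum of weighted absolute distances on a line, the optimum is the weighted median (not the mean). Total weight W = 320; half-weight = 160.
Sort by position and accumulate weight:
  km 6 (Zone III, w=125) → cum 125
  km 7 (Zone IV, w=5) → cum 130
  km 22 (Zone II, w=90) → cum 220  ≥ 160 → median here
  km 26 (Zone I, w=100) → cum 320
Optimal location: km 22.

x = 22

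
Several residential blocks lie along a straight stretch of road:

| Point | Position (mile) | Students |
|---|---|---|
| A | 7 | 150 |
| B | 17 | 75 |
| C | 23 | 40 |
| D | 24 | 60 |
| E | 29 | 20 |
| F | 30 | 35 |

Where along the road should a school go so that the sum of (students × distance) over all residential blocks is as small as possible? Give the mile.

x = 17

For a sum of weighted absolute distances on a line, the optimum is the weighted median (not the mean). Total weight W = 380; half-weight = 190.
Sort by position and accumulate weight:
  mile 7 (A, w=150) → cum 150
  mile 17 (B, w=75) → cum 225  ≥ 190 → median here
  mile 23 (C, w=40) → cum 265
  mile 24 (D, w=60) → cum 325
  mile 29 (E, w=20) → cum 345
  mile 30 (F, w=35) → cum 380
Optimal location: mile 17.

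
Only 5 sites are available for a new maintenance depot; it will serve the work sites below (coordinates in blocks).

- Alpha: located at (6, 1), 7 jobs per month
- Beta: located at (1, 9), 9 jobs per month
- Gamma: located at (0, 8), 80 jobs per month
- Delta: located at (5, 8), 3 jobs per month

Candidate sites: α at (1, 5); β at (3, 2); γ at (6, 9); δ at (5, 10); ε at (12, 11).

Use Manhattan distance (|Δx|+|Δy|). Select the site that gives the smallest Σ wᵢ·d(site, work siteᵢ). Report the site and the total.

α, total 440 blocks

Total weighted distance at each candidate:
  α (1, 5): total = 440
  β (3, 2): total = 853
  γ (6, 9): total = 667
  δ (5, 10): total = 681
  ε (12, 11): total = 1459
Minimum is at α with total 440 blocks.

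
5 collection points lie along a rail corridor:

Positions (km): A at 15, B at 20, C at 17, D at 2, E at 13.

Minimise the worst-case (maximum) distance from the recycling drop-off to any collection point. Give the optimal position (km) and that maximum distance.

The 1-center on a line is the midpoint of the two extreme points: leftmost at 2, rightmost at 20.
Optimal location = (2 + 20)/2 = 11; maximum distance = (20 − 2)/2 = 9.

location 11, max distance 9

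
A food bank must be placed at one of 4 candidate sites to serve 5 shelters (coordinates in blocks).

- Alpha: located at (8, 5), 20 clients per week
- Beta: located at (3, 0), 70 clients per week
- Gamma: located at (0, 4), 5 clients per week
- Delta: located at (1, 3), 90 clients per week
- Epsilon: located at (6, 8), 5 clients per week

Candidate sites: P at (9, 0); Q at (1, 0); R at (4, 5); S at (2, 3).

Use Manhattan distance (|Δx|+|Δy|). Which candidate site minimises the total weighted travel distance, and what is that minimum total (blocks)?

S, total 590 blocks

Total weighted distance at each candidate:
  P (9, 0): total = 1650
  Q (1, 0): total = 740
  R (4, 5): total = 1000
  S (2, 3): total = 590
Minimum is at S with total 590 blocks.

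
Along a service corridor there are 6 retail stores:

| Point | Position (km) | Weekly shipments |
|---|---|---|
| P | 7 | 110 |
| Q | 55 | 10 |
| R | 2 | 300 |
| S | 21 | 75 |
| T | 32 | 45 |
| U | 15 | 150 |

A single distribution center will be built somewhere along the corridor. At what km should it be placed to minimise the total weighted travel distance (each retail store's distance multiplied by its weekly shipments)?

x = 7

For a sum of weighted absolute distances on a line, the optimum is the weighted median (not the mean). Total weight W = 690; half-weight = 345.
Sort by position and accumulate weight:
  km 2 (R, w=300) → cum 300
  km 7 (P, w=110) → cum 410  ≥ 345 → median here
  km 15 (U, w=150) → cum 560
  km 21 (S, w=75) → cum 635
  km 32 (T, w=45) → cum 680
  km 55 (Q, w=10) → cum 690
Optimal location: km 7.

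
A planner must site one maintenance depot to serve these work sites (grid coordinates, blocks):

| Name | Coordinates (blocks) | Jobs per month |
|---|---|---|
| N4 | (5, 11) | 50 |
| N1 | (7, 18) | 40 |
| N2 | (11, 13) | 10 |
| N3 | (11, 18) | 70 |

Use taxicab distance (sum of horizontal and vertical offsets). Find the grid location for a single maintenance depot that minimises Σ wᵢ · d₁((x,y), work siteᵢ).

Manhattan distance separates: Σwᵢ(|x−xᵢ|+|y−yᵢ|) = Σwᵢ|x−xᵢ| + Σwᵢ|y−yᵢ|, so x and y are optimised independently as 1-D weighted medians.
Total weight W = 170; half = 85.
x-coordinate, sorted with cumulative weight:
  x=5 (N4, w=50) cum 50
  x=7 (N1, w=40) cum 90  ← median
  x=11 (N2, w=10) cum 100
  x=11 (N3, w=70) cum 170
⇒ x* = 7
y-coordinate, sorted with cumulative weight:
  y=11 (N4, w=50) cum 50
  y=13 (N2, w=10) cum 60
  y=18 (N1, w=40) cum 100  ← median
  y=18 (N3, w=70) cum 170
⇒ y* = 18

(7, 18)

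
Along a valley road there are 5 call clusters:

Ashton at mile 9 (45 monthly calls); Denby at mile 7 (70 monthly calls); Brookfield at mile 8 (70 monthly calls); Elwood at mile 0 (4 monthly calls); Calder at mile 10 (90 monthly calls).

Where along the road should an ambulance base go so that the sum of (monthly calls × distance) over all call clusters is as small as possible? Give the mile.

For a sum of weighted absolute distances on a line, the optimum is the weighted median (not the mean). Total weight W = 279; half-weight = 139.5.
Sort by position and accumulate weight:
  mile 0 (Elwood, w=4) → cum 4
  mile 7 (Denby, w=70) → cum 74
  mile 8 (Brookfield, w=70) → cum 144  ≥ 139.5 → median here
  mile 9 (Ashton, w=45) → cum 189
  mile 10 (Calder, w=90) → cum 279
Optimal location: mile 8.

x = 8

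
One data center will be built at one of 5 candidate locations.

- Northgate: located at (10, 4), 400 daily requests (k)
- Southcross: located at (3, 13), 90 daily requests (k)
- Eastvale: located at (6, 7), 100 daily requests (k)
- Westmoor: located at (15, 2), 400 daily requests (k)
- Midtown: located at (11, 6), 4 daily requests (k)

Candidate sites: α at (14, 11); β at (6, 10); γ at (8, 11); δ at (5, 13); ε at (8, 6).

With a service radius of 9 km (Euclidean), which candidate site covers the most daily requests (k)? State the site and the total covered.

ε, covering 994

Coverage radius r = 9 km; a point is covered iff (Δx)²+(Δy)² ≤ 9² = 81.
  α (14, 11): covers {Northgate, Eastvale, Midtown} → 504
  β (6, 10): covers {Northgate, Southcross, Eastvale, Midtown} → 594
  γ (8, 11): covers {Northgate, Southcross, Eastvale, Midtown} → 594
  δ (5, 13): covers {Southcross, Eastvale} → 190
  ε (8, 6): covers {Northgate, Southcross, Eastvale, Westmoor, Midtown} → 994
Maximum coverage at ε: 994 daily requests (k).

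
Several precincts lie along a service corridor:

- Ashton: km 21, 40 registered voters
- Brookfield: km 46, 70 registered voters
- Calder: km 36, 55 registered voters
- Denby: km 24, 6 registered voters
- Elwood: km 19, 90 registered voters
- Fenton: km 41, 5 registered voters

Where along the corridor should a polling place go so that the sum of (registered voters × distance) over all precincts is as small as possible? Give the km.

For a sum of weighted absolute distances on a line, the optimum is the weighted median (not the mean). Total weight W = 266; half-weight = 133.
Sort by position and accumulate weight:
  km 19 (Elwood, w=90) → cum 90
  km 21 (Ashton, w=40) → cum 130
  km 24 (Denby, w=6) → cum 136  ≥ 133 → median here
  km 36 (Calder, w=55) → cum 191
  km 41 (Fenton, w=5) → cum 196
  km 46 (Brookfield, w=70) → cum 266
Optimal location: km 24.

x = 24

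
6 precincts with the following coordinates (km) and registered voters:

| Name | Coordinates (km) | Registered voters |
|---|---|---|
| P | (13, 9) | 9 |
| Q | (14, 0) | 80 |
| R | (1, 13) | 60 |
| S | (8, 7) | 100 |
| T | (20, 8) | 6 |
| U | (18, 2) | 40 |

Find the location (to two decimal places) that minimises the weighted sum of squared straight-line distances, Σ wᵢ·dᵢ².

The minimiser of Σwᵢ‖p−pᵢ‖² is the weighted centroid p* = (Σwᵢpᵢ)/(Σwᵢ).
Σwᵢ = 295.
Σwᵢxᵢ = 9·13 + 80·14 + 60·1 + 100·8 + 6·20 + 40·18 = 2937.
Σwᵢyᵢ = 9·9 + 80·0 + 60·13 + 100·7 + 6·8 + 40·2 = 1689.
x* = 2937/295 = 9.96, y* = 1689/295 = 5.73.

(9.96, 5.73)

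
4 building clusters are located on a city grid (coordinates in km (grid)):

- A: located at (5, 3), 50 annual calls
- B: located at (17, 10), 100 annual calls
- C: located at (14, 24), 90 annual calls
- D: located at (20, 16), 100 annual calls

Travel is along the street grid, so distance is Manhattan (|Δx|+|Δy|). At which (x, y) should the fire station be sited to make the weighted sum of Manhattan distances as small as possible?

Manhattan distance separates: Σwᵢ(|x−xᵢ|+|y−yᵢ|) = Σwᵢ|x−xᵢ| + Σwᵢ|y−yᵢ|, so x and y are optimised independently as 1-D weighted medians.
Total weight W = 340; half = 170.
x-coordinate, sorted with cumulative weight:
  x=5 (A, w=50) cum 50
  x=14 (C, w=90) cum 140
  x=17 (B, w=100) cum 240  ← median
  x=20 (D, w=100) cum 340
⇒ x* = 17
y-coordinate, sorted with cumulative weight:
  y=3 (A, w=50) cum 50
  y=10 (B, w=100) cum 150
  y=16 (D, w=100) cum 250  ← median
  y=24 (C, w=90) cum 340
⇒ y* = 16

(17, 16)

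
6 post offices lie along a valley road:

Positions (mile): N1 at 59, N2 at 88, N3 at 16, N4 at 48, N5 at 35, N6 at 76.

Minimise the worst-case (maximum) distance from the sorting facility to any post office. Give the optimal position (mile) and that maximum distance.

location 52, max distance 36

The 1-center on a line is the midpoint of the two extreme points: leftmost at 16, rightmost at 88.
Optimal location = (16 + 88)/2 = 52; maximum distance = (88 − 16)/2 = 36.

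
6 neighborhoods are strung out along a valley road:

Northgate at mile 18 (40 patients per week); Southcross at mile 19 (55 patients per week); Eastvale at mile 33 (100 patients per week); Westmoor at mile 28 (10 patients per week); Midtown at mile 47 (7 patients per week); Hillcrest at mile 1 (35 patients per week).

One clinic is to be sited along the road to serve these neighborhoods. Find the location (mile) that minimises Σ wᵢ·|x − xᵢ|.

x = 19

For a sum of weighted absolute distances on a line, the optimum is the weighted median (not the mean). Total weight W = 247; half-weight = 123.5.
Sort by position and accumulate weight:
  mile 1 (Hillcrest, w=35) → cum 35
  mile 18 (Northgate, w=40) → cum 75
  mile 19 (Southcross, w=55) → cum 130  ≥ 123.5 → median here
  mile 28 (Westmoor, w=10) → cum 140
  mile 33 (Eastvale, w=100) → cum 240
  mile 47 (Midtown, w=7) → cum 247
Optimal location: mile 19.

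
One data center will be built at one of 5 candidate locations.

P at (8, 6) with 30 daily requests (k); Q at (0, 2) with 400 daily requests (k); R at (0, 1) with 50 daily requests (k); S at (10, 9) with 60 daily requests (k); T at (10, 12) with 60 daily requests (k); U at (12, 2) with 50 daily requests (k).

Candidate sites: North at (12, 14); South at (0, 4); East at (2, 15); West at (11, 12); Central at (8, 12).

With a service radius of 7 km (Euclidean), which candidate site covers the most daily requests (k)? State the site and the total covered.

Coverage radius r = 7 km; a point is covered iff (Δx)²+(Δy)² ≤ 7² = 49.
  North (12, 14): covers {S, T} → 120
  South (0, 4): covers {Q, R} → 450
  East (2, 15): covers {none} → 0
  West (11, 12): covers {P, S, T} → 150
  Central (8, 12): covers {P, S, T} → 150
Maximum coverage at South: 450 daily requests (k).

South, covering 450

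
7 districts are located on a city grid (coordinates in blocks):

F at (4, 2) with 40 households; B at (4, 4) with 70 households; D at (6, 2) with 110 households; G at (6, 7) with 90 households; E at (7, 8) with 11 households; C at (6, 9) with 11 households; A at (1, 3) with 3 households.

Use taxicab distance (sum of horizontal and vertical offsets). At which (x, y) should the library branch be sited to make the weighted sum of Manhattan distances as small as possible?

(6, 4)

Manhattan distance separates: Σwᵢ(|x−xᵢ|+|y−yᵢ|) = Σwᵢ|x−xᵢ| + Σwᵢ|y−yᵢ|, so x and y are optimised independently as 1-D weighted medians.
Total weight W = 335; half = 167.5.
x-coordinate, sorted with cumulative weight:
  x=1 (A, w=3) cum 3
  x=4 (F, w=40) cum 43
  x=4 (B, w=70) cum 113
  x=6 (D, w=110) cum 223  ← median
  x=6 (G, w=90) cum 313
  x=6 (C, w=11) cum 324
  x=7 (E, w=11) cum 335
⇒ x* = 6
y-coordinate, sorted with cumulative weight:
  y=2 (F, w=40) cum 40
  y=2 (D, w=110) cum 150
  y=3 (A, w=3) cum 153
  y=4 (B, w=70) cum 223  ← median
  y=7 (G, w=90) cum 313
  y=8 (E, w=11) cum 324
  y=9 (C, w=11) cum 335
⇒ y* = 4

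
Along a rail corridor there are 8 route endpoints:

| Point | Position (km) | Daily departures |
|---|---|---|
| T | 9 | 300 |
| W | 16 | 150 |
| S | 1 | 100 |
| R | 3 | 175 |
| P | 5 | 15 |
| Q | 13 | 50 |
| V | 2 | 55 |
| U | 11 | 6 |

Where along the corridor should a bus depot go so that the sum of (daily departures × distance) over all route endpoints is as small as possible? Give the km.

For a sum of weighted absolute distances on a line, the optimum is the weighted median (not the mean). Total weight W = 851; half-weight = 425.5.
Sort by position and accumulate weight:
  km 1 (S, w=100) → cum 100
  km 2 (V, w=55) → cum 155
  km 3 (R, w=175) → cum 330
  km 5 (P, w=15) → cum 345
  km 9 (T, w=300) → cum 645  ≥ 425.5 → median here
  km 11 (U, w=6) → cum 651
  km 13 (Q, w=50) → cum 701
  km 16 (W, w=150) → cum 851
Optimal location: km 9.

x = 9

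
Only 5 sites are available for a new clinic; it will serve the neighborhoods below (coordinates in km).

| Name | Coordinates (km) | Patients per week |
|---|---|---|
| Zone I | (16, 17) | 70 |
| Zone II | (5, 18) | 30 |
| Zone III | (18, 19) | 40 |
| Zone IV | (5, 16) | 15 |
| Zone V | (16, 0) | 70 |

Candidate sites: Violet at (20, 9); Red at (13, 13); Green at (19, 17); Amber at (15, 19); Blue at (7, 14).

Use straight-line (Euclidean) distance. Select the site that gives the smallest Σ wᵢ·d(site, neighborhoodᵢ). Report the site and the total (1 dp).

Red, total 2007.5 km

Total weighted distance at each candidate:
  Violet (20, 9): total = 2496.5
  Red (13, 13): total = 2007.5
  Green (19, 17): total = 2139.4
  Amber (15, 19): total = 2066.5
  Blue (7, 14): total = 2489.0
Minimum is at Red with total 2007.5 km.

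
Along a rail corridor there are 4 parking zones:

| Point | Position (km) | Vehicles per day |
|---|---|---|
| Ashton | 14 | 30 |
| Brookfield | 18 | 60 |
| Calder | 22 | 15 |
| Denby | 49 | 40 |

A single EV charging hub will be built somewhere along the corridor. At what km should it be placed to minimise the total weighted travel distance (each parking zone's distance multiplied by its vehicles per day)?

x = 18

For a sum of weighted absolute distances on a line, the optimum is the weighted median (not the mean). Total weight W = 145; half-weight = 72.5.
Sort by position and accumulate weight:
  km 14 (Ashton, w=30) → cum 30
  km 18 (Brookfield, w=60) → cum 90  ≥ 72.5 → median here
  km 22 (Calder, w=15) → cum 105
  km 49 (Denby, w=40) → cum 145
Optimal location: km 18.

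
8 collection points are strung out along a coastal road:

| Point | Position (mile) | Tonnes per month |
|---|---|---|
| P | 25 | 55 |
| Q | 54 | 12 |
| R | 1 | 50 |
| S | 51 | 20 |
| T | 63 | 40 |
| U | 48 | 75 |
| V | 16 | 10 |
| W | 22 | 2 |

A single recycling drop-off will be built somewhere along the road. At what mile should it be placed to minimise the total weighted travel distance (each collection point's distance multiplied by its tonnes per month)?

For a sum of weighted absolute distances on a line, the optimum is the weighted median (not the mean). Total weight W = 264; half-weight = 132.
Sort by position and accumulate weight:
  mile 1 (R, w=50) → cum 50
  mile 16 (V, w=10) → cum 60
  mile 22 (W, w=2) → cum 62
  mile 25 (P, w=55) → cum 117
  mile 48 (U, w=75) → cum 192  ≥ 132 → median here
  mile 51 (S, w=20) → cum 212
  mile 54 (Q, w=12) → cum 224
  mile 63 (T, w=40) → cum 264
Optimal location: mile 48.

x = 48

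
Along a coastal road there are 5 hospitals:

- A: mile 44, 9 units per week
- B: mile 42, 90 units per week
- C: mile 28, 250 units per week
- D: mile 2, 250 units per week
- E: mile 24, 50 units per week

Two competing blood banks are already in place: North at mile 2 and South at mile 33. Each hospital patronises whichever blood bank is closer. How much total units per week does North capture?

250

The indifferent point is the midpoint (2+33)/2 = 17.5; hospitals left of it (closer to North at 2) go to North, those right go to South.
  D at 2 (w=250) → North
  E at 24 (w=50) → South
  C at 28 (w=250) → South
  B at 42 (w=90) → South
  A at 44 (w=9) → South
North captures 250; South captures 399.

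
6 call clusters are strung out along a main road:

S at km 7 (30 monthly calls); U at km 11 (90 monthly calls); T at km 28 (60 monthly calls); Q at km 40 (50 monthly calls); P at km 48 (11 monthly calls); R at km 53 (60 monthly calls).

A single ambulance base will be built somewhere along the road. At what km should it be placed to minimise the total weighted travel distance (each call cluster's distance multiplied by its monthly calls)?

x = 28

For a sum of weighted absolute distances on a line, the optimum is the weighted median (not the mean). Total weight W = 301; half-weight = 150.5.
Sort by position and accumulate weight:
  km 7 (S, w=30) → cum 30
  km 11 (U, w=90) → cum 120
  km 28 (T, w=60) → cum 180  ≥ 150.5 → median here
  km 40 (Q, w=50) → cum 230
  km 48 (P, w=11) → cum 241
  km 53 (R, w=60) → cum 301
Optimal location: km 28.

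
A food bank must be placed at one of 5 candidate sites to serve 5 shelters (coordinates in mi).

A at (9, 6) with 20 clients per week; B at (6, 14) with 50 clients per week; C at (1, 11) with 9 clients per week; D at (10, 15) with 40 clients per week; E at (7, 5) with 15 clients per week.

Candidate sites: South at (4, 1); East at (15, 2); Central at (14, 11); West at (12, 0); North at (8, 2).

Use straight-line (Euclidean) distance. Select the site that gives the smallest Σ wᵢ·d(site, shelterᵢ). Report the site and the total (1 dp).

Total weighted distance at each candidate:
  South (4, 1): total = 1577.3
  East (15, 2): total = 1729.3
  Central (14, 11): total = 1050.2
  West (12, 0): total = 1747.1
  North (8, 2): total = 1366.9
Minimum is at Central with total 1050.2 mi.

Central, total 1050.2 mi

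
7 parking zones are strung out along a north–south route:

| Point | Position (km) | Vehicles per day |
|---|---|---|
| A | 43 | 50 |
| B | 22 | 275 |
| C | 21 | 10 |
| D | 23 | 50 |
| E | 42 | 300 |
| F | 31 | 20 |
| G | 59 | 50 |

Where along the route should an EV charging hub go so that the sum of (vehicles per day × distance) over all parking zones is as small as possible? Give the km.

For a sum of weighted absolute distances on a line, the optimum is the weighted median (not the mean). Total weight W = 755; half-weight = 377.5.
Sort by position and accumulate weight:
  km 21 (C, w=10) → cum 10
  km 22 (B, w=275) → cum 285
  km 23 (D, w=50) → cum 335
  km 31 (F, w=20) → cum 355
  km 42 (E, w=300) → cum 655  ≥ 377.5 → median here
  km 43 (A, w=50) → cum 705
  km 59 (G, w=50) → cum 755
Optimal location: km 42.

x = 42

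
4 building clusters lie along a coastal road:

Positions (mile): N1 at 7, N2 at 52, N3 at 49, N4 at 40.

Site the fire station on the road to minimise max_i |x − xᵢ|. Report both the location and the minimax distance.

location 29.5, max distance 22.5

The 1-center on a line is the midpoint of the two extreme points: leftmost at 7, rightmost at 52.
Optimal location = (7 + 52)/2 = 29.5; maximum distance = (52 − 7)/2 = 22.5.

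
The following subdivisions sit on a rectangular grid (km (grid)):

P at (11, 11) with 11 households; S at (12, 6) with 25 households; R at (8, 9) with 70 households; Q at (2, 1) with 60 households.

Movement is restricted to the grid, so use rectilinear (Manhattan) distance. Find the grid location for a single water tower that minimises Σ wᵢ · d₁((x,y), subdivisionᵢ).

Manhattan distance separates: Σwᵢ(|x−xᵢ|+|y−yᵢ|) = Σwᵢ|x−xᵢ| + Σwᵢ|y−yᵢ|, so x and y are optimised independently as 1-D weighted medians.
Total weight W = 166; half = 83.
x-coordinate, sorted with cumulative weight:
  x=2 (Q, w=60) cum 60
  x=8 (R, w=70) cum 130  ← median
  x=11 (P, w=11) cum 141
  x=12 (S, w=25) cum 166
⇒ x* = 8
y-coordinate, sorted with cumulative weight:
  y=1 (Q, w=60) cum 60
  y=6 (S, w=25) cum 85  ← median
  y=9 (R, w=70) cum 155
  y=11 (P, w=11) cum 166
⇒ y* = 6

(8, 6)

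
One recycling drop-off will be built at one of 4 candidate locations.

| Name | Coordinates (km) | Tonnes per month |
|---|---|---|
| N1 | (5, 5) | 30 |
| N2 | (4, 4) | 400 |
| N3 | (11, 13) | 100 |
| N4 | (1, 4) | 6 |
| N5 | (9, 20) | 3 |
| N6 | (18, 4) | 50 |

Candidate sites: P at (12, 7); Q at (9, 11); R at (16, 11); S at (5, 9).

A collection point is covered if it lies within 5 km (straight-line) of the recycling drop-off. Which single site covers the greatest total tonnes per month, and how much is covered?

Coverage radius r = 5 km; a point is covered iff (Δx)²+(Δy)² ≤ 5² = 25.
  P (12, 7): covers {none} → 0
  Q (9, 11): covers {N3} → 100
  R (16, 11): covers {none} → 0
  S (5, 9): covers {N1} → 30
Maximum coverage at Q: 100 tonnes per month.

Q, covering 100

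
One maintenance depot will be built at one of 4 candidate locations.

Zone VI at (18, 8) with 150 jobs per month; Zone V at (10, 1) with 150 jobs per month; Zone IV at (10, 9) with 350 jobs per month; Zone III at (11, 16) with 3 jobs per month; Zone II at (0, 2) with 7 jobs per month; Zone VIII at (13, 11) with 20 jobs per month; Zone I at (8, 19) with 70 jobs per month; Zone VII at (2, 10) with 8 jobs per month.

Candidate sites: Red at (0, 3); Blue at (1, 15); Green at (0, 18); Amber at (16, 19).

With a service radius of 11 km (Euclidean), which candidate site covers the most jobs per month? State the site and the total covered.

Coverage radius r = 11 km; a point is covered iff (Δx)²+(Δy)² ≤ 11² = 121.
  Red (0, 3): covers {Zone V, Zone II, Zone VII} → 165
  Blue (1, 15): covers {Zone IV, Zone III, Zone I, Zone VII} → 431
  Green (0, 18): covers {Zone I, Zone VII} → 78
  Amber (16, 19): covers {Zone III, Zone VIII, Zone I} → 93
Maximum coverage at Blue: 431 jobs per month.

Blue, covering 431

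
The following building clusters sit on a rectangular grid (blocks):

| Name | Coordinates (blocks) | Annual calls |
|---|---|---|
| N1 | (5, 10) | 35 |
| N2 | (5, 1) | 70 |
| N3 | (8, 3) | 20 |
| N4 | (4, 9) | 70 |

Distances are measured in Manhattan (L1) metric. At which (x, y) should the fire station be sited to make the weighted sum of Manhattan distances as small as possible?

(5, 9)

Manhattan distance separates: Σwᵢ(|x−xᵢ|+|y−yᵢ|) = Σwᵢ|x−xᵢ| + Σwᵢ|y−yᵢ|, so x and y are optimised independently as 1-D weighted medians.
Total weight W = 195; half = 97.5.
x-coordinate, sorted with cumulative weight:
  x=4 (N4, w=70) cum 70
  x=5 (N1, w=35) cum 105  ← median
  x=5 (N2, w=70) cum 175
  x=8 (N3, w=20) cum 195
⇒ x* = 5
y-coordinate, sorted with cumulative weight:
  y=1 (N2, w=70) cum 70
  y=3 (N3, w=20) cum 90
  y=9 (N4, w=70) cum 160  ← median
  y=10 (N1, w=35) cum 195
⇒ y* = 9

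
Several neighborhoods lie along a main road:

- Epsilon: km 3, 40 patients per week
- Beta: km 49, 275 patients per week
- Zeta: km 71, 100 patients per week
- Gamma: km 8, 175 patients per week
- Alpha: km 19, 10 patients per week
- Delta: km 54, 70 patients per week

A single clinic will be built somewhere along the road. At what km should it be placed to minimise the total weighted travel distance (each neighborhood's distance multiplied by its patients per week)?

For a sum of weighted absolute distances on a line, the optimum is the weighted median (not the mean). Total weight W = 670; half-weight = 335.
Sort by position and accumulate weight:
  km 3 (Epsilon, w=40) → cum 40
  km 8 (Gamma, w=175) → cum 215
  km 19 (Alpha, w=10) → cum 225
  km 49 (Beta, w=275) → cum 500  ≥ 335 → median here
  km 54 (Delta, w=70) → cum 570
  km 71 (Zeta, w=100) → cum 670
Optimal location: km 49.

x = 49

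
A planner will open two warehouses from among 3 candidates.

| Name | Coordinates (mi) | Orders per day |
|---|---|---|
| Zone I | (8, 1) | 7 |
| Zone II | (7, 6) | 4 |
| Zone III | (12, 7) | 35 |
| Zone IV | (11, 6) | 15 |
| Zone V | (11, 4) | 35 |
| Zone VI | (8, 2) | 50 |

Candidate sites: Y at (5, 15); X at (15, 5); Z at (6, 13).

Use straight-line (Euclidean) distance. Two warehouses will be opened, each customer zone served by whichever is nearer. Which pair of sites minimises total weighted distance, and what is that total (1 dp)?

Evaluate every pair (each demand assigned to the nearer of the two):
  {X, Z}: total = 797.9
  {Y, X}: total = 801.8
  {Y, Z}: total = 1458.8
Best pair: {X, Z} with total 797.9.

{X, Z}, total 797.9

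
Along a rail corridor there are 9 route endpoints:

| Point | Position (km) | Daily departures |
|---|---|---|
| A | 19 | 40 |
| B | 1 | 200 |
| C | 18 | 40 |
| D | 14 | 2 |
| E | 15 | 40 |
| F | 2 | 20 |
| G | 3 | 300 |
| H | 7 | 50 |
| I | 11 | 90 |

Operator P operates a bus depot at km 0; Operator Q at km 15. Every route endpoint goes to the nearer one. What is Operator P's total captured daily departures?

The indifferent point is the midpoint (0+15)/2 = 7.5; route endpoints left of it (closer to Operator P at 0) go to Operator P, those right go to Operator Q.
  B at 1 (w=200) → Operator P
  F at 2 (w=20) → Operator P
  G at 3 (w=300) → Operator P
  H at 7 (w=50) → Operator P
  I at 11 (w=90) → Operator Q
  D at 14 (w=2) → Operator Q
  E at 15 (w=40) → Operator Q
  C at 18 (w=40) → Operator Q
  A at 19 (w=40) → Operator Q
Operator P captures 570; Operator Q captures 212.

570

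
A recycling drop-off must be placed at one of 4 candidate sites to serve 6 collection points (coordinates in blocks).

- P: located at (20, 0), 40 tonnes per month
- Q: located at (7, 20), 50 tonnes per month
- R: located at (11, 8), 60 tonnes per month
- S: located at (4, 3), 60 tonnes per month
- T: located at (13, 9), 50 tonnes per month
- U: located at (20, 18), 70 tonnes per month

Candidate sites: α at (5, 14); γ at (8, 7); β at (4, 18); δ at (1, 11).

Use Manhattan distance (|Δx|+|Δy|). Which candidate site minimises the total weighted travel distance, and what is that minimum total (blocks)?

γ, total 4140 blocks

Total weighted distance at each candidate:
  α (5, 14): total = 4980
  γ (8, 7): total = 4140
  β (4, 18): total = 5550
  δ (1, 11): total = 5910
Minimum is at γ with total 4140 blocks.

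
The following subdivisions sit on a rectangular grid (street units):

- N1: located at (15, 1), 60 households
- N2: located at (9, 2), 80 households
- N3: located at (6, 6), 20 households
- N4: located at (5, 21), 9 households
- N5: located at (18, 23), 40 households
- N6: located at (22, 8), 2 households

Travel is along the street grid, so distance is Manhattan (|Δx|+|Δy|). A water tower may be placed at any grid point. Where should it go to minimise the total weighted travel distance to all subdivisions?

(9, 2)

Manhattan distance separates: Σwᵢ(|x−xᵢ|+|y−yᵢ|) = Σwᵢ|x−xᵢ| + Σwᵢ|y−yᵢ|, so x and y are optimised independently as 1-D weighted medians.
Total weight W = 211; half = 105.5.
x-coordinate, sorted with cumulative weight:
  x=5 (N4, w=9) cum 9
  x=6 (N3, w=20) cum 29
  x=9 (N2, w=80) cum 109  ← median
  x=15 (N1, w=60) cum 169
  x=18 (N5, w=40) cum 209
  x=22 (N6, w=2) cum 211
⇒ x* = 9
y-coordinate, sorted with cumulative weight:
  y=1 (N1, w=60) cum 60
  y=2 (N2, w=80) cum 140  ← median
  y=6 (N3, w=20) cum 160
  y=8 (N6, w=2) cum 162
  y=21 (N4, w=9) cum 171
  y=23 (N5, w=40) cum 211
⇒ y* = 2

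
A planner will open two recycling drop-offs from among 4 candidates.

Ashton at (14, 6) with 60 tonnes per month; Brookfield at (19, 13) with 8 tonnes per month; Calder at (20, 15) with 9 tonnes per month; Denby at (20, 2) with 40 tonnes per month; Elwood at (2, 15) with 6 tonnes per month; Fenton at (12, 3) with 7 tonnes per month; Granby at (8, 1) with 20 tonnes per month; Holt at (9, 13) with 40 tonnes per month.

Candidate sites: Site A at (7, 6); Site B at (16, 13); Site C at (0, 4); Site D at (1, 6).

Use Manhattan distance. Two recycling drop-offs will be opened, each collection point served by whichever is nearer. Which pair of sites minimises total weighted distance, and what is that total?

Evaluate every pair (each demand assigned to the nearer of the two):
  {Site A, Site B}: total = 1638
  {Site B, Site C}: total = 1887
  {Site B, Site D}: total = 1896
  {Site A, Site D}: total = 2046
  {Site A, Site C}: total = 2064
  {Site C, Site D}: total = 3083
Best pair: {Site A, Site B} with total 1638.

{Site A, Site B}, total 1638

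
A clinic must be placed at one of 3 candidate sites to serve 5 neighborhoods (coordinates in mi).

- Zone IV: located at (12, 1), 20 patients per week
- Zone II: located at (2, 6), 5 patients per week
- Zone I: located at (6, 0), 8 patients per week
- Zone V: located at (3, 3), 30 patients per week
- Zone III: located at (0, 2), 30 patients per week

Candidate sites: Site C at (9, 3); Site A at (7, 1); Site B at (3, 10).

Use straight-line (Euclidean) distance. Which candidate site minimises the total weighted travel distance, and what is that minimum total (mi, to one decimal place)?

Total weighted distance at each candidate:
  Site C (9, 3): total = 595.8
  Site A (7, 1): total = 493.0
  Site B (3, 10): total = 825.0
Minimum is at Site A with total 493.0 mi.

Site A, total 493.0 mi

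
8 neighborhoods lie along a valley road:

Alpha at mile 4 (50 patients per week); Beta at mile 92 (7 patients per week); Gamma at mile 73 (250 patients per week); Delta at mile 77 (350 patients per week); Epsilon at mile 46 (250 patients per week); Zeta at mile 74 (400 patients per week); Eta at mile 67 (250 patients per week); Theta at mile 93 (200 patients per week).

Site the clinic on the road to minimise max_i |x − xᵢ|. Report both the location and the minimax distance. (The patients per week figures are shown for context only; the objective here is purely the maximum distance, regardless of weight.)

location 48.5, max distance 44.5

The 1-center on a line is the midpoint of the two extreme points: leftmost at 4, rightmost at 93.
Optimal location = (4 + 93)/2 = 48.5; maximum distance = (93 − 4)/2 = 44.5.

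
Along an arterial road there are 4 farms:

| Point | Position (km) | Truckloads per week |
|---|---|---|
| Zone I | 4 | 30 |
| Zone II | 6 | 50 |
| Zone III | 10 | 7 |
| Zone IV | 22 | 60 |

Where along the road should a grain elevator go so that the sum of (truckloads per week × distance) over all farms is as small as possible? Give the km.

For a sum of weighted absolute distances on a line, the optimum is the weighted median (not the mean). Total weight W = 147; half-weight = 73.5.
Sort by position and accumulate weight:
  km 4 (Zone I, w=30) → cum 30
  km 6 (Zone II, w=50) → cum 80  ≥ 73.5 → median here
  km 10 (Zone III, w=7) → cum 87
  km 22 (Zone IV, w=60) → cum 147
Optimal location: km 6.

x = 6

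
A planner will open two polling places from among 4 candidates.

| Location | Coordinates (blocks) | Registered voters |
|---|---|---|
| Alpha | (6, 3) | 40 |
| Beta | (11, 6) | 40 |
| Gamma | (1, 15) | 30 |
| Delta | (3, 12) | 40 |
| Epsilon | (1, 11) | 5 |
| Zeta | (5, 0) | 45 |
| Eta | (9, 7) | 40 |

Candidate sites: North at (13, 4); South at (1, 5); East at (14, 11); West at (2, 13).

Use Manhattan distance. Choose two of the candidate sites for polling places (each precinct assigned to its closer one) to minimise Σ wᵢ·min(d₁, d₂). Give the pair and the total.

Evaluate every pair (each demand assigned to the nearer of the two):
  {North, West}: total = 1485
  {South, West}: total = 1710
  {North, South}: total = 1815
  {South, East}: total = 2055
  {East, West}: total = 2145
  {North, East}: total = 2355
Best pair: {North, West} with total 1485.

{North, West}, total 1485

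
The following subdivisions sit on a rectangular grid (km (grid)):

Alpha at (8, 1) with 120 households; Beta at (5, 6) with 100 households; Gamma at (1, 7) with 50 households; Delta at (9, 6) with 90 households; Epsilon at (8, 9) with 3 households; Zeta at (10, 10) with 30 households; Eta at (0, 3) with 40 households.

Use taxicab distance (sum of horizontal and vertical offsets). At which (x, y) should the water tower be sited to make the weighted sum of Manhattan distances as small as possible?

(8, 6)

Manhattan distance separates: Σwᵢ(|x−xᵢ|+|y−yᵢ|) = Σwᵢ|x−xᵢ| + Σwᵢ|y−yᵢ|, so x and y are optimised independently as 1-D weighted medians.
Total weight W = 433; half = 216.5.
x-coordinate, sorted with cumulative weight:
  x=0 (Eta, w=40) cum 40
  x=1 (Gamma, w=50) cum 90
  x=5 (Beta, w=100) cum 190
  x=8 (Alpha, w=120) cum 310  ← median
  x=8 (Epsilon, w=3) cum 313
  x=9 (Delta, w=90) cum 403
  x=10 (Zeta, w=30) cum 433
⇒ x* = 8
y-coordinate, sorted with cumulative weight:
  y=1 (Alpha, w=120) cum 120
  y=3 (Eta, w=40) cum 160
  y=6 (Beta, w=100) cum 260  ← median
  y=6 (Delta, w=90) cum 350
  y=7 (Gamma, w=50) cum 400
  y=9 (Epsilon, w=3) cum 403
  y=10 (Zeta, w=30) cum 433
⇒ y* = 6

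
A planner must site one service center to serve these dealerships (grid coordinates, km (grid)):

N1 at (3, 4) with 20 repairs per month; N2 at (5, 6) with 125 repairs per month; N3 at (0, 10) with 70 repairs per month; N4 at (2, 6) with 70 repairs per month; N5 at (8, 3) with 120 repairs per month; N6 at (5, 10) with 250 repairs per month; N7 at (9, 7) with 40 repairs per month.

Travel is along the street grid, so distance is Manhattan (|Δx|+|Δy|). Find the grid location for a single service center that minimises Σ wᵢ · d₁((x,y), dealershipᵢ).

(5, 7)

Manhattan distance separates: Σwᵢ(|x−xᵢ|+|y−yᵢ|) = Σwᵢ|x−xᵢ| + Σwᵢ|y−yᵢ|, so x and y are optimised independently as 1-D weighted medians.
Total weight W = 695; half = 347.5.
x-coordinate, sorted with cumulative weight:
  x=0 (N3, w=70) cum 70
  x=2 (N4, w=70) cum 140
  x=3 (N1, w=20) cum 160
  x=5 (N2, w=125) cum 285
  x=5 (N6, w=250) cum 535  ← median
  x=8 (N5, w=120) cum 655
  x=9 (N7, w=40) cum 695
⇒ x* = 5
y-coordinate, sorted with cumulative weight:
  y=3 (N5, w=120) cum 120
  y=4 (N1, w=20) cum 140
  y=6 (N2, w=125) cum 265
  y=6 (N4, w=70) cum 335
  y=7 (N7, w=40) cum 375  ← median
  y=10 (N3, w=70) cum 445
  y=10 (N6, w=250) cum 695
⇒ y* = 7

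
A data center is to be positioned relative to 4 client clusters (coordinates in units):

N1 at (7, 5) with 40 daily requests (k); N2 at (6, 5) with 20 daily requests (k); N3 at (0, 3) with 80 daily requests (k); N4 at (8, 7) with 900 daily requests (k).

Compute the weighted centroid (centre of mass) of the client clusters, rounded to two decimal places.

The minimiser of Σwᵢ‖p−pᵢ‖² is the weighted centroid p* = (Σwᵢpᵢ)/(Σwᵢ).
Σwᵢ = 1040.
Σwᵢxᵢ = 40·7 + 20·6 + 80·0 + 900·8 = 7600.
Σwᵢyᵢ = 40·5 + 20·5 + 80·3 + 900·7 = 6840.
x* = 7600/1040 = 7.31, y* = 6840/1040 = 6.58.

(7.31, 6.58)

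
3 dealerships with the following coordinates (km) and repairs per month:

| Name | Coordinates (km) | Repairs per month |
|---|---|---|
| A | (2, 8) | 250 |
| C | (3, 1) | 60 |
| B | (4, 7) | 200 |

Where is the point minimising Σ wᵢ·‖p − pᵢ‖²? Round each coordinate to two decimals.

The minimiser of Σwᵢ‖p−pᵢ‖² is the weighted centroid p* = (Σwᵢpᵢ)/(Σwᵢ).
Σwᵢ = 510.
Σwᵢxᵢ = 250·2 + 60·3 + 200·4 = 1480.
Σwᵢyᵢ = 250·8 + 60·1 + 200·7 = 3460.
x* = 1480/510 = 2.90, y* = 3460/510 = 6.78.

(2.90, 6.78)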